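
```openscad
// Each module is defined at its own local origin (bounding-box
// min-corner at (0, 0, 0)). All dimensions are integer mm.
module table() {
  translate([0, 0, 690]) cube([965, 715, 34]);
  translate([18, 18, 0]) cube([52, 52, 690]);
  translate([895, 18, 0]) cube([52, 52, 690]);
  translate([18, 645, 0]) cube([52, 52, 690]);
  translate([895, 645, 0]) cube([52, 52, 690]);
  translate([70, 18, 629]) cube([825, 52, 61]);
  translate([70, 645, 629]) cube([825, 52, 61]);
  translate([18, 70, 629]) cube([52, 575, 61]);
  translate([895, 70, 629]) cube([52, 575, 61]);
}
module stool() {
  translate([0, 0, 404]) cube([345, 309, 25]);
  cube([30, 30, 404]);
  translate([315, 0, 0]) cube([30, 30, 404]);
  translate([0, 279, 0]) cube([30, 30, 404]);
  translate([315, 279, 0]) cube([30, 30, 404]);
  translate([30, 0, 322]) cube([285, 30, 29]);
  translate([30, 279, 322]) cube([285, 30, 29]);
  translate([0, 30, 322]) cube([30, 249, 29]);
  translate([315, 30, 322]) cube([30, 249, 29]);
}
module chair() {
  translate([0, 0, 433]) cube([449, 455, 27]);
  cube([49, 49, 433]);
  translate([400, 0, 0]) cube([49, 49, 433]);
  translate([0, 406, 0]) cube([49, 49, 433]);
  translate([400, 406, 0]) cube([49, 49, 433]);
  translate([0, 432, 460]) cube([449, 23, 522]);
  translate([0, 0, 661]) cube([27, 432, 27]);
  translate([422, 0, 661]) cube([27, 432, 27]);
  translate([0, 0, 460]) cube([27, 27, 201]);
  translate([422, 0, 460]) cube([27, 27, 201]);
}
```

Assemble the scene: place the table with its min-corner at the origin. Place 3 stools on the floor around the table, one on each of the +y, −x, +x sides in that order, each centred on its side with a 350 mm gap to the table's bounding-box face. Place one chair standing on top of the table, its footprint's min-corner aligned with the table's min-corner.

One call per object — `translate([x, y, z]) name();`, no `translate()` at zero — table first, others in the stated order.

table();
translate([310, 1065, 0]) stool();
translate([-695, 203, 0]) stool();
translate([1315, 203, 0]) stool();
translate([0, 0, 724]) chair();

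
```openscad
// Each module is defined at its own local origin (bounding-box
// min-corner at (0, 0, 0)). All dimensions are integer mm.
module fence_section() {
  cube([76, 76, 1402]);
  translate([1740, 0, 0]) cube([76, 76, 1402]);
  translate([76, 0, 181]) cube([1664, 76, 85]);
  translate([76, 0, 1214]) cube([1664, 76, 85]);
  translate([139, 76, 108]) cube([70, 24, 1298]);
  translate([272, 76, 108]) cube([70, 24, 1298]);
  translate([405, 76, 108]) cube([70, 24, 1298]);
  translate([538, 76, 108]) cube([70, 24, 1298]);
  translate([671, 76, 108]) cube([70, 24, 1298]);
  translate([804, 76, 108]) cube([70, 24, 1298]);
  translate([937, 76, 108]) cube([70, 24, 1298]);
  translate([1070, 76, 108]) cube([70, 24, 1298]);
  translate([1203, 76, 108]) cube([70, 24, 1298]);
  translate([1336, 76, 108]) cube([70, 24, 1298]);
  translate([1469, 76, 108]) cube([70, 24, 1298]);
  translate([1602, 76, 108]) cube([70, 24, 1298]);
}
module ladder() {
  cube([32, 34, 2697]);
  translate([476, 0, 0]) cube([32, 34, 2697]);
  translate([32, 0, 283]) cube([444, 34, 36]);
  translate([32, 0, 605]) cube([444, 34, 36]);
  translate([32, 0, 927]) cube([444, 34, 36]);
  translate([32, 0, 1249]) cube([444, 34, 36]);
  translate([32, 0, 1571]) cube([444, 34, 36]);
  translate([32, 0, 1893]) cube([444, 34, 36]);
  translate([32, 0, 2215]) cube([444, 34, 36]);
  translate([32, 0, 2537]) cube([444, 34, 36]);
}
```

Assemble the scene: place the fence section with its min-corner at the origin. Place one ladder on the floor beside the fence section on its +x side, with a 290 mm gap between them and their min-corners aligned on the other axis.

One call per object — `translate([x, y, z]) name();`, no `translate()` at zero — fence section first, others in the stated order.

fence_section();
translate([2106, 0, 0]) ladder();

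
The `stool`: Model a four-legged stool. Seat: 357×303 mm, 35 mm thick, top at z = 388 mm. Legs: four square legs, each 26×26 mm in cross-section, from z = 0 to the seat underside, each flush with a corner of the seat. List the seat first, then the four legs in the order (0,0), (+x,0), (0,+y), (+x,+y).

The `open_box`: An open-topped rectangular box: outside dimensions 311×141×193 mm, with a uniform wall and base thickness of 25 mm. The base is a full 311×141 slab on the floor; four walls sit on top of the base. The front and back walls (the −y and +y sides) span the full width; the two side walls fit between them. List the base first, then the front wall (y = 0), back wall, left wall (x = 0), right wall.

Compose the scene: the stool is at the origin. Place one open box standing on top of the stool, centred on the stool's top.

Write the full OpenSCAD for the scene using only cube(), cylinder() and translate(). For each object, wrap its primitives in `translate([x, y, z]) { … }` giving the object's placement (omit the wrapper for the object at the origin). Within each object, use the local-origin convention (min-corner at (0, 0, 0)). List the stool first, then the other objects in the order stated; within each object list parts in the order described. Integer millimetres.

translate([0, 0, 353]) cube([357, 303, 35]);
cube([26, 26, 353]);
translate([331, 0, 0]) cube([26, 26, 353]);
translate([0, 277, 0]) cube([26, 26, 353]);
translate([331, 277, 0]) cube([26, 26, 353]);
translate([23, 81, 388]) {
  cube([311, 141, 25]);
  translate([0, 0, 25]) cube([311, 25, 168]);
  translate([0, 116, 25]) cube([311, 25, 168]);
  translate([0, 25, 25]) cube([25, 91, 168]);
  translate([286, 25, 25]) cube([25, 91, 168]);
}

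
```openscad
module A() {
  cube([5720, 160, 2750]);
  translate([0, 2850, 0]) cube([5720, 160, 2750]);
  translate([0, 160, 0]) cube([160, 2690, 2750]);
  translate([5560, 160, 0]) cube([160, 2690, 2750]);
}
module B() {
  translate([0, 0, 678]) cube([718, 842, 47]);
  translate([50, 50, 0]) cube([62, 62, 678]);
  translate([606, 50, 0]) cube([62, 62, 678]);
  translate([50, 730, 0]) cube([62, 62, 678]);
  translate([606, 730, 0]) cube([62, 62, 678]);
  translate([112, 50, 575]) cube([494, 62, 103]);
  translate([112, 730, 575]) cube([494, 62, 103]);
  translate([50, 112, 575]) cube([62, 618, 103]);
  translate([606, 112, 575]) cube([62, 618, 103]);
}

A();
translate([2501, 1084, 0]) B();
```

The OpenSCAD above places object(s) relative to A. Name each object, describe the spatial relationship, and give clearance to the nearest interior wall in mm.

Clearances: x = 2341, y = 924; minimum 924 mm.

A is a house frame. B is a table. The table sits inside the house frame, centred. The clearance to the nearest interior wall is 924 mm.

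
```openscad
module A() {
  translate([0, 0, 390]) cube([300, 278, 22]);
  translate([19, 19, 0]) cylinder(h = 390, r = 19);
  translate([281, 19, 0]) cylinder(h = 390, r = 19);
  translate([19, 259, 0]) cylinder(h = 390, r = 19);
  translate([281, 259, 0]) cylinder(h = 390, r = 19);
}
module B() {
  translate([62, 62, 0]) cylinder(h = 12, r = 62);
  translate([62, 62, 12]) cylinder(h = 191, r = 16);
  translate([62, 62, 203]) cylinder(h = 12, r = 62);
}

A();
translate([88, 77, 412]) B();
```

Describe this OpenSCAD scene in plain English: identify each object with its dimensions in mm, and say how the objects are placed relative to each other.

A is a four-legged stool. The seat is 300×278 mm, 22 mm thick, top at z = 412 mm. It stands on four round legs, each 38 mm in diameter, from z = 0 to the seat underside, each leg's axis is inset half a diameter from the nearest pair of seat edges (so the leg's bounding box is flush with the corner).

B is a spool: two coaxial disc flanges of radius 62 mm and thickness 12 mm, joined by a core cylinder of radius 16 mm and height 191 mm. The lower flange rests on z = 0 and the three cylinders share a vertical axis.

The spool is on top of the stool, centred.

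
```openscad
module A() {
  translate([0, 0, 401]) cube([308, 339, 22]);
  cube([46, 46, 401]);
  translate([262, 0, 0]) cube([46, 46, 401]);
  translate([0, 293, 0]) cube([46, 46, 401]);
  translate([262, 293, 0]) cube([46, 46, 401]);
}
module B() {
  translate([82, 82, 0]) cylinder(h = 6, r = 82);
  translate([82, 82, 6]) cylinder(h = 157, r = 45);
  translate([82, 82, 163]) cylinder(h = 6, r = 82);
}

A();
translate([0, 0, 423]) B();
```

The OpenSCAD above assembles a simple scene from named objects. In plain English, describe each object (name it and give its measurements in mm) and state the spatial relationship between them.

A is a simple wooden stool: a rectangular seat 308 mm (x) by 339 mm (y), 22 mm thick, top face at z = 423 mm, on four square legs, each 46×46 mm in cross-section. The legs rest on z = 0, each flush with a corner of the seat.

B is a spool: two coaxial disc flanges of radius 82 mm and thickness 6 mm, joined by a core cylinder of radius 45 mm and height 157 mm. The lower flange rests on z = 0 and the three cylinders share a vertical axis.

The spool is on top of the stool.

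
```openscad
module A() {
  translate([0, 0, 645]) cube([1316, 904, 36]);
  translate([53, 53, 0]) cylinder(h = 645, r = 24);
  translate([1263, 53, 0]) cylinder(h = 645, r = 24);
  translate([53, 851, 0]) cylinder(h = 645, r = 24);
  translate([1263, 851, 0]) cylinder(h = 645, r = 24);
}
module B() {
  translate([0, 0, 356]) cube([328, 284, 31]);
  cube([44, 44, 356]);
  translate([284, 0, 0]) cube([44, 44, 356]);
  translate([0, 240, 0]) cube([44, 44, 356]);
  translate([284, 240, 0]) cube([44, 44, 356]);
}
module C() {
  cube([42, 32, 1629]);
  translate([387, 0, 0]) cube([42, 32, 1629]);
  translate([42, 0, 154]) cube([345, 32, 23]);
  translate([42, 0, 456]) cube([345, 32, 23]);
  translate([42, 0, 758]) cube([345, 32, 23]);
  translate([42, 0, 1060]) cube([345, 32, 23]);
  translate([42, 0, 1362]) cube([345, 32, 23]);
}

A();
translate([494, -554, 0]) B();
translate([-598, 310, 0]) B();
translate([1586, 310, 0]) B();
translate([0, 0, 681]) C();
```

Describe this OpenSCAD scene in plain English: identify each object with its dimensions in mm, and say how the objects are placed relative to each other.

A is a rectangular dining table. The top is 1316×904×36 mm with its upper surface at z = 681 mm. It stands on four round legs of 48 mm diameter, each leg's bounding box inset 29 mm from the nearest pair of top edges, running from the floor to the underside of the top.

B is a four-legged stool. The seat is a 328×284×31 mm slab whose top surface is at z = 387 mm; four square legs, each 44×44 mm in cross-section, run from the floor (z = 0) to the underside of the seat, each flush with a corner of the seat.

C is a wooden ladder with two side rails of 42×32 mm section and 1629 mm height, set 429 mm apart overall. Between them run 5 rectangular rungs (32 mm deep, 23 mm thick), front faces flush with the rails' −y face. The bottom of the first rung is 154 mm above the floor and each subsequent rung is 302 mm higher than the one below.

Three stools sit around the table at the −y, −x, +x sides. The ladder is on top of the table.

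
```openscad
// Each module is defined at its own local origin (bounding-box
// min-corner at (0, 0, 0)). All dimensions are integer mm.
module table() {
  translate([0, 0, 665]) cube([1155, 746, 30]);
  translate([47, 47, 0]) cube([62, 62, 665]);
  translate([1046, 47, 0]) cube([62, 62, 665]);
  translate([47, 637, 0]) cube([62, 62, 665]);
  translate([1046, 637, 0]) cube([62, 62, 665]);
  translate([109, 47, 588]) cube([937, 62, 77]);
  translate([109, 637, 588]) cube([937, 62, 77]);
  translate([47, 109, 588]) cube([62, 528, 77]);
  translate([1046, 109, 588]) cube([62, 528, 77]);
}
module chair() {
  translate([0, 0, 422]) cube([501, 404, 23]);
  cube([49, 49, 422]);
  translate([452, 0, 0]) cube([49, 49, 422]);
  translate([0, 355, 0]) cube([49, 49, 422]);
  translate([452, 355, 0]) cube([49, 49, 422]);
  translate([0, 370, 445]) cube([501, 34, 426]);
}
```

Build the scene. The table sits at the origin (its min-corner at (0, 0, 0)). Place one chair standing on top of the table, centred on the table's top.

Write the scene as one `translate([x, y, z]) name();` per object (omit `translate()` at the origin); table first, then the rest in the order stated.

table();
translate([327, 171, 695]) chair();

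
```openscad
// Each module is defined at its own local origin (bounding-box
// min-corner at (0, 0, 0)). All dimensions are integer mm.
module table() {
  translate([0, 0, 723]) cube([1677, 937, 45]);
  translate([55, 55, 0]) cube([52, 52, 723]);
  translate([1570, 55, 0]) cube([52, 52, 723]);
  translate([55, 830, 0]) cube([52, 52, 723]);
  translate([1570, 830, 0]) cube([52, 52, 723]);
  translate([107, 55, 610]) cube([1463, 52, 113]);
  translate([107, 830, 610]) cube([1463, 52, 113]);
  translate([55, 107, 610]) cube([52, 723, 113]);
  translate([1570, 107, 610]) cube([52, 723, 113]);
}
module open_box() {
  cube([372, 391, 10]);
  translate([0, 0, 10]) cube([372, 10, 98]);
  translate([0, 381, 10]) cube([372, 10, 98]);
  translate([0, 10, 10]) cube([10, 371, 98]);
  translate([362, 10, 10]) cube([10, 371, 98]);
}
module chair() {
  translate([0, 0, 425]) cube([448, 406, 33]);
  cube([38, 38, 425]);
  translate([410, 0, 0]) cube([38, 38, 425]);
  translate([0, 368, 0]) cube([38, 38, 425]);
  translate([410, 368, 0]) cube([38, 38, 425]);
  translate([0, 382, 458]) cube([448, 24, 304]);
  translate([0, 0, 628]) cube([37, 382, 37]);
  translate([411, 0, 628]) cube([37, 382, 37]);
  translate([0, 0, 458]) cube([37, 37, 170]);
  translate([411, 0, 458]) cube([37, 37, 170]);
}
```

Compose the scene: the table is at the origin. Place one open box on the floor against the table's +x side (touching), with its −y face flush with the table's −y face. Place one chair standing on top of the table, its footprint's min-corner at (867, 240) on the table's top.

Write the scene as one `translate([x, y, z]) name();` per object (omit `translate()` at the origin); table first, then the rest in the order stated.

table();
translate([1677, 0, 0]) open_box();
translate([867, 240, 768]) chair();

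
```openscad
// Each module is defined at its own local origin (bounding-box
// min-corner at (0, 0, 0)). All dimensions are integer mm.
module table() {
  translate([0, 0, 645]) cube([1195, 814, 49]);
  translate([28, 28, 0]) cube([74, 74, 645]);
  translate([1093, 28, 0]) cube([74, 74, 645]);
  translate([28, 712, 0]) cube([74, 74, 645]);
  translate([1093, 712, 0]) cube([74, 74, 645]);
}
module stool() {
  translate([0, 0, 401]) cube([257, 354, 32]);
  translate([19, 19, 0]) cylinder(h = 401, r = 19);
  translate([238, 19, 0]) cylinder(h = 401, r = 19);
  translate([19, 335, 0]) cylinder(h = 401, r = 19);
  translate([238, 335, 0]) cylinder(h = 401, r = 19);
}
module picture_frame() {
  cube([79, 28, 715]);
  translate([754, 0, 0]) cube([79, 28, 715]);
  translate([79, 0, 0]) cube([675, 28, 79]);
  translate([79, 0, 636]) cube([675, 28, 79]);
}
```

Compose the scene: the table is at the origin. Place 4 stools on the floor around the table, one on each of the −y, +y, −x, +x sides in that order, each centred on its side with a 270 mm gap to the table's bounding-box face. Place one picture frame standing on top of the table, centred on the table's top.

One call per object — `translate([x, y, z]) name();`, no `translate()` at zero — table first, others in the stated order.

table();
translate([469, -624, 0]) stool();
translate([469, 1084, 0]) stool();
translate([-527, 230, 0]) stool();
translate([1465, 230, 0]) stool();
translate([181, 393, 694]) picture_frame();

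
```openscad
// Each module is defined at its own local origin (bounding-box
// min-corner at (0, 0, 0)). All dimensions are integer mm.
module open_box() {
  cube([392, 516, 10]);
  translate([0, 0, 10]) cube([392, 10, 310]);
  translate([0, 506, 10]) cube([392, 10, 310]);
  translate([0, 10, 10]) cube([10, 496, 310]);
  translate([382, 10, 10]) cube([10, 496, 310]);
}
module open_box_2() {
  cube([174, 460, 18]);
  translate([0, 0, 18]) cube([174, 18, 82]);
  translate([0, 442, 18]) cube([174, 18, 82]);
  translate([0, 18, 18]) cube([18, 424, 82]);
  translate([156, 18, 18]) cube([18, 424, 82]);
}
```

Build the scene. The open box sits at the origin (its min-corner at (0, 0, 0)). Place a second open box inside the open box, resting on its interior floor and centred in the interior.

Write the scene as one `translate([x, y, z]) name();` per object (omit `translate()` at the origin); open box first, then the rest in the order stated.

open_box();
translate([109, 28, 10]) open_box_2();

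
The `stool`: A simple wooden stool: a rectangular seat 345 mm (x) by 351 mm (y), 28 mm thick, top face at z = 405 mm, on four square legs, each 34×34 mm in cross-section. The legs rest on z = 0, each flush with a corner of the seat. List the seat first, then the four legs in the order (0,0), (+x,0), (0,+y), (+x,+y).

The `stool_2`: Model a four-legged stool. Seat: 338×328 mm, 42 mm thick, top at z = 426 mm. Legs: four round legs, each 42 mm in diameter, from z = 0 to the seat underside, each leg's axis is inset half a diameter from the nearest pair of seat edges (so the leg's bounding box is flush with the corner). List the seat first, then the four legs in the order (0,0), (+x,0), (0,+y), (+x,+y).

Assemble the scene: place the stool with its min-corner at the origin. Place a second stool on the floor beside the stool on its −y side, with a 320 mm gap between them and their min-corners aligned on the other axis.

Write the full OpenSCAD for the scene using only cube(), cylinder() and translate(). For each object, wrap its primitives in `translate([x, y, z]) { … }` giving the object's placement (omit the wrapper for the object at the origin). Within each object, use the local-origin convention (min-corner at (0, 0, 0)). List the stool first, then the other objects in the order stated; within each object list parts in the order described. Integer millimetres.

translate([0, 0, 377]) cube([345, 351, 28]);
cube([34, 34, 377]);
translate([311, 0, 0]) cube([34, 34, 377]);
translate([0, 317, 0]) cube([34, 34, 377]);
translate([311, 317, 0]) cube([34, 34, 377]);
translate([0, -648, 0]) {
  translate([0, 0, 384]) cube([338, 328, 42]);
  translate([21, 21, 0]) cylinder(h = 384, r = 21);
  translate([317, 21, 0]) cylinder(h = 384, r = 21);
  translate([21, 307, 0]) cylinder(h = 384, r = 21);
  translate([317, 307, 0]) cylinder(h = 384, r = 21);
}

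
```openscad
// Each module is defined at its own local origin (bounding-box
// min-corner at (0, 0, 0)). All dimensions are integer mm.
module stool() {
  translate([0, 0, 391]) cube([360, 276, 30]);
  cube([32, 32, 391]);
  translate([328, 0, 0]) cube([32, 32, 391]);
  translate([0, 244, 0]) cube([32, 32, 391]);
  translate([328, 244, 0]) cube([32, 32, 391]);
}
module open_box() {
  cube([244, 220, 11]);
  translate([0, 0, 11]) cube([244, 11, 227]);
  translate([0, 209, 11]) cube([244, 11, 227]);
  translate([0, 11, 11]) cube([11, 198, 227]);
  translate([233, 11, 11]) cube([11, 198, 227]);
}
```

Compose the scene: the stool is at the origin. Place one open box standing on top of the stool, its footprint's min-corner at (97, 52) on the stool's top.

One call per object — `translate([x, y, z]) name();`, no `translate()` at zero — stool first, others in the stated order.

stool();
translate([97, 52, 421]) open_box();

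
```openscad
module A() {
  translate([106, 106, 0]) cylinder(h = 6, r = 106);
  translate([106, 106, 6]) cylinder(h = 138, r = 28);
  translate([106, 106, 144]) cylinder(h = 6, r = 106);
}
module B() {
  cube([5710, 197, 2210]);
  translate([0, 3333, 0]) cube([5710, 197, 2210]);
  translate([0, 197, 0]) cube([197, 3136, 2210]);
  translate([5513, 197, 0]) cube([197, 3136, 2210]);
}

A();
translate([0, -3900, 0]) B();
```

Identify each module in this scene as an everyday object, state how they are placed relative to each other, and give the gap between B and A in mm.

A is a spool. B is a house frame. The house frame is on the floor beside the spool on its −y side. The gap between the house frame and the spool is 370 mm.

The house frame's nearest face is 370 mm from the spool's −y face.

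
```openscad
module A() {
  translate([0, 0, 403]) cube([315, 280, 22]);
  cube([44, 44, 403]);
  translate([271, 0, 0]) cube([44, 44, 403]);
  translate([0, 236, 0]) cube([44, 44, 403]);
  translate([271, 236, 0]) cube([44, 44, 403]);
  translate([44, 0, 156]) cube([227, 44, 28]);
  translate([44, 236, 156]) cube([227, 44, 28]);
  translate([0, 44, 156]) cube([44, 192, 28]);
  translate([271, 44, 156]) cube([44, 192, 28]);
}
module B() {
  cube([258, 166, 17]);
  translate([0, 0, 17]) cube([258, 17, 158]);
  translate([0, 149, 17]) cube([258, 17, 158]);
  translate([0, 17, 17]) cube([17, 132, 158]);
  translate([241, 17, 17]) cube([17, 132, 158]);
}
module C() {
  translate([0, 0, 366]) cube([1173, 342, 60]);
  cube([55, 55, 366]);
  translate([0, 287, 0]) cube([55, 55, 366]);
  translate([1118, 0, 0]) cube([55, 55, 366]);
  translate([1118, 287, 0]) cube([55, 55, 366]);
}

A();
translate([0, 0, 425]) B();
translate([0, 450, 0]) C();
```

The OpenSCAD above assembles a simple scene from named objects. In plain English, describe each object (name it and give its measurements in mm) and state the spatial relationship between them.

A is a four-legged stool. The seat is 315×280 mm, 22 mm thick, top at z = 425 mm. It stands on four square legs, each 44×44 mm in cross-section, from z = 0 to the seat underside, each flush with a corner of the seat. Four stretchers, 44 mm wide and 28 mm tall, connect adjacent legs with their undersides at z = 156 mm, each running between the inner faces of the legs it joins and aligned with the legs' outer faces on the other axis.

B is an open-topped rectangular box: outside dimensions 258×166×175 mm, with a uniform wall and base thickness of 17 mm. The base is a full 258×166 slab on the floor; four walls sit on top of the base. The front and back walls (the −y and +y sides) span the full width; the two side walls fit between them.

C is a bench: a 1173×342 mm seat slab, 60 mm thick, top at z = 426 mm, on four 55×55 mm square legs flush with the seat corners and standing on z = 0.

The open box is on top of the stool. The bench is on the floor beside the stool on its +y side.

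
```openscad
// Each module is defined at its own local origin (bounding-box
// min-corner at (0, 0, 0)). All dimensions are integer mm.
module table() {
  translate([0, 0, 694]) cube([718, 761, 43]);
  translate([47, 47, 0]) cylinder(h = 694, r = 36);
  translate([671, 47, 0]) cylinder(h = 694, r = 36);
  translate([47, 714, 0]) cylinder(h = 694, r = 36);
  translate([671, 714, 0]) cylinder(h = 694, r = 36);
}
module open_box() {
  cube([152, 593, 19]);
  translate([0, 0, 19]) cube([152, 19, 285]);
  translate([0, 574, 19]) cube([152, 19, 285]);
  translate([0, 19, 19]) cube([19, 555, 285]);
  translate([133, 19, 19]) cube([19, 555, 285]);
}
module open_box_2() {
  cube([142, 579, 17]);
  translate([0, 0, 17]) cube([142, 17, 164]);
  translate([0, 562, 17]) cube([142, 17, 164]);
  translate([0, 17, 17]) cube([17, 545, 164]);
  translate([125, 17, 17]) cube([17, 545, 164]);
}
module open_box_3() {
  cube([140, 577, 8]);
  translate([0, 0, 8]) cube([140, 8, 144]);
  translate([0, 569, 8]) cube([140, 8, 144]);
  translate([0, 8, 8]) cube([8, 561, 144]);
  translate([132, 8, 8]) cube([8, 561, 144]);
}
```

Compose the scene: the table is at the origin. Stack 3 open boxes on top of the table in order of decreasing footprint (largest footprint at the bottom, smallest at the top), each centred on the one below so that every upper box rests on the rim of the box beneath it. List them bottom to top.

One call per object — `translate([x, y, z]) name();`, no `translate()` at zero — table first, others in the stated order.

table();
translate([283, 84, 737]) open_box();
translate([288, 91, 1041]) open_box_2();
translate([289, 92, 1222]) open_box_3();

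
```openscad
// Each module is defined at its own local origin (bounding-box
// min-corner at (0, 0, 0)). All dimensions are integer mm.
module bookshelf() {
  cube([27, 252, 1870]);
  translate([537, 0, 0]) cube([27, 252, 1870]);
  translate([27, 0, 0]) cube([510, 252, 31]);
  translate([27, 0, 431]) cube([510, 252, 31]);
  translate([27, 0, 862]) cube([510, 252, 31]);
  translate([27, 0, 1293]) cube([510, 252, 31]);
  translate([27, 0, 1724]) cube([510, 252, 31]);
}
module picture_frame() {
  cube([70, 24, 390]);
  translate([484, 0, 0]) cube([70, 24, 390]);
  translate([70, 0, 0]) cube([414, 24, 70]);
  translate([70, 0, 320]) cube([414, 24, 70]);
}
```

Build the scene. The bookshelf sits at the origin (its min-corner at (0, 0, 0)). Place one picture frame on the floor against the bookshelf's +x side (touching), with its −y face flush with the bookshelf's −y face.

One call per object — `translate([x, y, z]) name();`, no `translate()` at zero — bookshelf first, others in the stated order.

bookshelf();
translate([564, 0, 0]) picture_frame();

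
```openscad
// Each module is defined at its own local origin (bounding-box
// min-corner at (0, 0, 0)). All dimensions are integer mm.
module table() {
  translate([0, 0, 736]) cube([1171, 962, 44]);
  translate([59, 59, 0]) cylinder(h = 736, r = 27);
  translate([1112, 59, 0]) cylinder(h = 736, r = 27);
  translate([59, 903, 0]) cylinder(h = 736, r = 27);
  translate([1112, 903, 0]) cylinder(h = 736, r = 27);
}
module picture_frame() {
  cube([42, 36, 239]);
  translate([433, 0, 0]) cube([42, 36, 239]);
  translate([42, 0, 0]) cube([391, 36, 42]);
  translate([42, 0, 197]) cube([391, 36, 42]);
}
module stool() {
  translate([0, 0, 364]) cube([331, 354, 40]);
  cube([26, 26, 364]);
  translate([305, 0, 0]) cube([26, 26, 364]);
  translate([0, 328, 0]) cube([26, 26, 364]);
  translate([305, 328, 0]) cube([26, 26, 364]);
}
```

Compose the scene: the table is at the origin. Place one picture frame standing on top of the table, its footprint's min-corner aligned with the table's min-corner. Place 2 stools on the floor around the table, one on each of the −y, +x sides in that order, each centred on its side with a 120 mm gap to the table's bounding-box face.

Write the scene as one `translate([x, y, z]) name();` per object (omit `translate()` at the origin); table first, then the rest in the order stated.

table();
translate([0, 0, 780]) picture_frame();
translate([420, -474, 0]) stool();
translate([1291, 304, 0]) stool();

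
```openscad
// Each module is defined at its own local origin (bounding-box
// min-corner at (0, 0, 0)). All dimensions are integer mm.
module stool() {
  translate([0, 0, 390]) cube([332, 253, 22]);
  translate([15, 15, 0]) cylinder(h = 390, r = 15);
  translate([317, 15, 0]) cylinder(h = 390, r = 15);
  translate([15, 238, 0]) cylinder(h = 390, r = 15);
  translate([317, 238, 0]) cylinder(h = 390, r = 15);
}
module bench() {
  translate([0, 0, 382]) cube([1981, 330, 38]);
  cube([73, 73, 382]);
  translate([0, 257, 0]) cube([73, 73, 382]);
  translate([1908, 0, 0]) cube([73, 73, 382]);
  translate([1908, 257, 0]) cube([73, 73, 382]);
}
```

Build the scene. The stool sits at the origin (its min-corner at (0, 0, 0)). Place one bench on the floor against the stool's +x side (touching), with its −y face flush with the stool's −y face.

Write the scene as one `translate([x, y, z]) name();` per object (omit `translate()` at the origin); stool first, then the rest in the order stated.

stool();
translate([332, 0, 0]) bench();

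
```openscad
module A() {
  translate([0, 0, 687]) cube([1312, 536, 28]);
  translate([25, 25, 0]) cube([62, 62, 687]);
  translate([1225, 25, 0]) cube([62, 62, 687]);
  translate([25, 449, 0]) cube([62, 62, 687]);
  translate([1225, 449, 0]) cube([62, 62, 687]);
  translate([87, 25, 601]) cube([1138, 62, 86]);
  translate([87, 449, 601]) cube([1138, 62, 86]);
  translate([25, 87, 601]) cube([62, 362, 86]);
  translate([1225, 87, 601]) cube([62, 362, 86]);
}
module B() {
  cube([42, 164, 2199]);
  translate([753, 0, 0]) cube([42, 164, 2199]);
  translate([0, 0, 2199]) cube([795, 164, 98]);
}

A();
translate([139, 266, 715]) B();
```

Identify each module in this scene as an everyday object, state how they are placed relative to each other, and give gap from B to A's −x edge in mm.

The door frame's min-x is at 139; the table's min-x is 0; gap = 139 mm.

A is a table. B is a door frame. The door frame is on top of the table. The gap from the door frame to the table's −x edge is 139 mm.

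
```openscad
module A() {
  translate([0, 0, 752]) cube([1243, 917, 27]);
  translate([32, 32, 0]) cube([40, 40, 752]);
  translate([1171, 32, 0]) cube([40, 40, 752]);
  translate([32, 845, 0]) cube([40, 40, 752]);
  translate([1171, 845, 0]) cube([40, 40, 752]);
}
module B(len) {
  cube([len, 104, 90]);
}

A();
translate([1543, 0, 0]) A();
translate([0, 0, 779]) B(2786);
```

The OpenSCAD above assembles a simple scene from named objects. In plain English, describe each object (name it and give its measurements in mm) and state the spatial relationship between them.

A is a table: top 1243 mm (x) × 917 mm (y), 27 mm thick, upper face at z = 779 mm, on four 40×40 mm square legs, each inset 32 mm from the nearest pair of top edges, running from z = 0 to the bottom of the top.

B is a rectangular beam 2786 mm long (x), 104 mm deep (y), 90 mm thick (z).

The beam spans the tops of two tables placed 300 mm apart, resting at z = 779 mm.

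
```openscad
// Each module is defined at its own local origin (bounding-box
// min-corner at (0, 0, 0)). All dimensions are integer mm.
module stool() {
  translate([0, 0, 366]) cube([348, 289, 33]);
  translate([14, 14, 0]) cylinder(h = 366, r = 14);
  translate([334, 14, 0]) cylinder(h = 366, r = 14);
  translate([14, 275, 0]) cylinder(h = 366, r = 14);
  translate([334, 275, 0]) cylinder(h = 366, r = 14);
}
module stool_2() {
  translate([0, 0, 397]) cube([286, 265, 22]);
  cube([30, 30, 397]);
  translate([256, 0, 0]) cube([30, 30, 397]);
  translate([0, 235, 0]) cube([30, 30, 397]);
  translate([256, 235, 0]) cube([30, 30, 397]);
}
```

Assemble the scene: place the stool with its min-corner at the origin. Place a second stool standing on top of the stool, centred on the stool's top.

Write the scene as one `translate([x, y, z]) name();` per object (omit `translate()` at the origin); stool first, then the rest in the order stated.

stool();
translate([31, 12, 399]) stool_2();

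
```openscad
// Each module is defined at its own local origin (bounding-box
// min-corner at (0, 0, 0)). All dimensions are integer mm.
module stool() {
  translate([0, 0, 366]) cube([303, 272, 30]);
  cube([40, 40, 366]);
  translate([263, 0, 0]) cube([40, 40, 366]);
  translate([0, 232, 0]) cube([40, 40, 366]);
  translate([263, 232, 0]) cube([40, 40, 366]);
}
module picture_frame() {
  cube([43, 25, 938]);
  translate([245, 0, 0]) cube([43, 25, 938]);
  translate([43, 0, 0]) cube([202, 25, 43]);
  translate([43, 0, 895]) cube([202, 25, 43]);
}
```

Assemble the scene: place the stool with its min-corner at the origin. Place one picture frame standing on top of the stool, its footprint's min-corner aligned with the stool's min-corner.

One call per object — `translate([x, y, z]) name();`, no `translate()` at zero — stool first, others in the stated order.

stool();
translate([0, 0, 396]) picture_frame();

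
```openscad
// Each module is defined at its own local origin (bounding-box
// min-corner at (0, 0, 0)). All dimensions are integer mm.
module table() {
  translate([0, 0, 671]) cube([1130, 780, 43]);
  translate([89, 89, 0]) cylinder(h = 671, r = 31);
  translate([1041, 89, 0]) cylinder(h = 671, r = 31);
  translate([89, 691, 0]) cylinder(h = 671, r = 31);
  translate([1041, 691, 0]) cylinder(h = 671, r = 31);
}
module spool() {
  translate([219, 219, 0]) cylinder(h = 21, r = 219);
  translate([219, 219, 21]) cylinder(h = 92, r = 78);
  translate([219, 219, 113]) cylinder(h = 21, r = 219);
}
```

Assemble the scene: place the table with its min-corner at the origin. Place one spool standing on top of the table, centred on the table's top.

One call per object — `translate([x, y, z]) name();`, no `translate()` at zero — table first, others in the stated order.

table();
translate([346, 171, 714]) spool();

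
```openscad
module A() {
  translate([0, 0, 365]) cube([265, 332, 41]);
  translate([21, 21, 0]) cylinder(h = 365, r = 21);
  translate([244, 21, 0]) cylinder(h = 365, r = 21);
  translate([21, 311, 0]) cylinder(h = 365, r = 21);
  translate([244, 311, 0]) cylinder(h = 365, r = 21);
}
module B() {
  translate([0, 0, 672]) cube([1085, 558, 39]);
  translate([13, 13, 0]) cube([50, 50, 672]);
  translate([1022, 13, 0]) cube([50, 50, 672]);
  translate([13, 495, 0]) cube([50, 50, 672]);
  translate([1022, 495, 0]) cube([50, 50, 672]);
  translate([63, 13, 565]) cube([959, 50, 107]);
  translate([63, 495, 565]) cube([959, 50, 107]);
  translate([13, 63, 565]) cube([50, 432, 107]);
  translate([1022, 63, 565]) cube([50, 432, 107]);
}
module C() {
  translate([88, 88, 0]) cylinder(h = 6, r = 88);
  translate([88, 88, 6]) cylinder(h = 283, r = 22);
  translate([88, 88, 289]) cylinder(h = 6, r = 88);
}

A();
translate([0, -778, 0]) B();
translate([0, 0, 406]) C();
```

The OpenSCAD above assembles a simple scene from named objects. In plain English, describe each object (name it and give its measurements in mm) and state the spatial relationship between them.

A is a four-legged stool. The seat is a 265×332×41 mm slab whose top surface is at z = 406 mm; four round legs, each 42 mm in diameter, run from the floor (z = 0) to the underside of the seat, each leg's axis is inset half a diameter from the nearest pair of seat edges (so the leg's bounding box is flush with the corner).

B is a table: top 1085 mm (x) × 558 mm (y), 39 mm thick, upper face at z = 711 mm, on four 50×50 mm square legs, each inset 13 mm from the nearest pair of top edges, running from z = 0 to the bottom of the top. Four apron rails, 50 mm thick and 107 mm tall, run between adjacent legs with their top edges flush with the underside of the top and their outer faces flush with the legs' outer faces.

C is a spool: two coaxial disc flanges of radius 88 mm and thickness 6 mm, joined by a core cylinder of radius 22 mm and height 283 mm. The lower flange rests on z = 0 and the three cylinders share a vertical axis.

The table is on the floor beside the stool on its −y side. The spool is on top of the stool.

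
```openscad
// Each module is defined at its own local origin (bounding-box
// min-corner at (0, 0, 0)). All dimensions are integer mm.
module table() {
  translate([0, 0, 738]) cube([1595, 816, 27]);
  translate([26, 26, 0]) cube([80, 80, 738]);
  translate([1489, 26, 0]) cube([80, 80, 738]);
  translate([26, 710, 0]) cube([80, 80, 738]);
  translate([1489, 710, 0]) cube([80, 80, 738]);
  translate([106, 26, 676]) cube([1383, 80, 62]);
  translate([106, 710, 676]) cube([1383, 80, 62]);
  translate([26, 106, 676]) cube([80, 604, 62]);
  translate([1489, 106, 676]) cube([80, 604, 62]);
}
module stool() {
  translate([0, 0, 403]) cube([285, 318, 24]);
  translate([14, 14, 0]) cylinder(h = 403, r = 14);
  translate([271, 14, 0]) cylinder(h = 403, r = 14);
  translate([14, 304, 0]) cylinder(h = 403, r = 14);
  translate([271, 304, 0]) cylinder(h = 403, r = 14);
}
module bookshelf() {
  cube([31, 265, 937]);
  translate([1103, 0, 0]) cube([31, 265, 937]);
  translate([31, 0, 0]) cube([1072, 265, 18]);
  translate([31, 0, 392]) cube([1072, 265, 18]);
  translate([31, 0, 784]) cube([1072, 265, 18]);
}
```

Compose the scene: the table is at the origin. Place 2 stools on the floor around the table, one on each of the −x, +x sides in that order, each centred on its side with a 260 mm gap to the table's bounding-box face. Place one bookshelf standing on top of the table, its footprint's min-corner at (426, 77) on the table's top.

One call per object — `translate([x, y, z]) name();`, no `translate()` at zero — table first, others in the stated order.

table();
translate([-545, 249, 0]) stool();
translate([1855, 249, 0]) stool();
translate([426, 77, 765]) bookshelf();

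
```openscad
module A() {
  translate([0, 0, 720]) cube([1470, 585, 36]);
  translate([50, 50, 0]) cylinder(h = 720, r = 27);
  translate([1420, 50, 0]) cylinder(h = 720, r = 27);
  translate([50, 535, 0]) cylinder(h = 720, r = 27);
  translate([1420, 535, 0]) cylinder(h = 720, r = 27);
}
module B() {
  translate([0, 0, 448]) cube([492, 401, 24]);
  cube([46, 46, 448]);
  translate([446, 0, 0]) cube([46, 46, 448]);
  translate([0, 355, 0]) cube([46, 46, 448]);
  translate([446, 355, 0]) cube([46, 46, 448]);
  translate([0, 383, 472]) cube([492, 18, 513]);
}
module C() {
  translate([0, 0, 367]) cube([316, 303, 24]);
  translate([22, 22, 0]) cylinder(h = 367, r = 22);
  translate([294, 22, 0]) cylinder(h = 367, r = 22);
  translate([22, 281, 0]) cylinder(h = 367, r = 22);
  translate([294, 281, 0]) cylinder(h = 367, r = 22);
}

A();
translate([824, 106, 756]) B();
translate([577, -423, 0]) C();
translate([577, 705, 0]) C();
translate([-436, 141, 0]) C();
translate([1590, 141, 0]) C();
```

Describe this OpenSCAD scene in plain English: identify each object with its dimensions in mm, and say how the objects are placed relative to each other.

A is a rectangular dining table. The top is 1470×585×36 mm with its upper surface at z = 756 mm. It stands on four round legs of 54 mm diameter, each leg's bounding box inset 23 mm from the nearest pair of top edges, running from the floor to the underside of the top.

B is a chair. The seat is a 492×401×24 mm slab with its top at z = 472 mm, on four 46×46 mm corner legs (flush with the seat edges, standing on z = 0). A flat backrest 18 mm thick, 513 mm tall, spans the full seat width and rises from the seat top along its +y edge, rear face flush with the rear of the seat.

C is a four-legged stool. The seat is a 316×303×24 mm slab whose top surface is at z = 391 mm; four round legs, each 44 mm in diameter, run from the floor (z = 0) to the underside of the seat, each leg's axis is inset half a diameter from the nearest pair of seat edges (so the leg's bounding box is flush with the corner).

The chair is on top of the table. Four stools sit around the table at the −y, +y, −x, +x sides.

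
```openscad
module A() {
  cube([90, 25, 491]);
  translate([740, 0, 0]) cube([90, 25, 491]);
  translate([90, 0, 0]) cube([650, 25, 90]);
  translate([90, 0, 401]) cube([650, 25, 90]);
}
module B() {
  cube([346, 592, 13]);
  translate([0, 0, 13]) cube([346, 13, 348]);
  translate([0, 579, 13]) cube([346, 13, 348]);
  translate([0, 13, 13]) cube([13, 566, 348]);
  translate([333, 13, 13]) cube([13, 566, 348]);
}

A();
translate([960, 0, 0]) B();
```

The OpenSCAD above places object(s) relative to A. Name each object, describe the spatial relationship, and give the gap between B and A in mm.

The open box's nearest face is 130 mm from the picture frame's +x face.

A is a picture frame. B is an open box. The open box is on the floor beside the picture frame on its +x side. The gap between the open box and the picture frame is 130 mm.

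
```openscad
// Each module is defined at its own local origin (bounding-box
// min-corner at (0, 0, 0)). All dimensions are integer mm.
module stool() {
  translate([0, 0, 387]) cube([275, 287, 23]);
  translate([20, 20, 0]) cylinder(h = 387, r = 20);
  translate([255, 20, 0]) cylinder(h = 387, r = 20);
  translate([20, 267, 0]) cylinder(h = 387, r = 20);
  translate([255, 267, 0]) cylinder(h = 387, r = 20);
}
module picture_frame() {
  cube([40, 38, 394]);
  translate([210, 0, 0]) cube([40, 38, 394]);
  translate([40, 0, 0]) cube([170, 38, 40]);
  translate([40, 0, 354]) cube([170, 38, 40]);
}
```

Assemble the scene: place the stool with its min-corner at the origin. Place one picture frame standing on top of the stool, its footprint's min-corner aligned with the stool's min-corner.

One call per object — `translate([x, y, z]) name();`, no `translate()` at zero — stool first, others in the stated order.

stool();
translate([0, 0, 410]) picture_frame();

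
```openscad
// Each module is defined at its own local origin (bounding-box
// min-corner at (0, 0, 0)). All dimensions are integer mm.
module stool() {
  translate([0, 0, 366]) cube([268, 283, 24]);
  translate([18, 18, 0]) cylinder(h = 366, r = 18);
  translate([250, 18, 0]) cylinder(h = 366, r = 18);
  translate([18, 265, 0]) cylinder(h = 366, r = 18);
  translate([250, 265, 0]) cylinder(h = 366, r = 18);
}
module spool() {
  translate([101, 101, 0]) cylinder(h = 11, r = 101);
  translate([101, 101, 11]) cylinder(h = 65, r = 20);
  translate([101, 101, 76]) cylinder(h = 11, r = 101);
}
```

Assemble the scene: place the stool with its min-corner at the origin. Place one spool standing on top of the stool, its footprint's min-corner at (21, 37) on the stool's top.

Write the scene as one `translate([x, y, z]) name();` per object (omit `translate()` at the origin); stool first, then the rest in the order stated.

stool();
translate([21, 37, 390]) spool();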